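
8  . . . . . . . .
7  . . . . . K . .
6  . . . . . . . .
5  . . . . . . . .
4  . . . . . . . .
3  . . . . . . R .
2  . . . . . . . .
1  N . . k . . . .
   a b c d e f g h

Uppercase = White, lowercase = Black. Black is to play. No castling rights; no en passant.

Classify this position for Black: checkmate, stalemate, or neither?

neither

Black to move; black king on d1.
In check: no.
Legal moves for Black: Ke2, Kd2, Ke1, Kc1.
Black has 4 legal moves and is not in check → neither.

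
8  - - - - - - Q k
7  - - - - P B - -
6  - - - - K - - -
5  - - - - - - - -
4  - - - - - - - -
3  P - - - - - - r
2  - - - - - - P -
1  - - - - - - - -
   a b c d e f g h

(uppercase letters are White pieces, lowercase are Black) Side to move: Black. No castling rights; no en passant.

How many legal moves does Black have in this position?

Black to move; king on h8.
In check: yes, from the white queen on g8.
Legal moves: none.
Count: 0.

0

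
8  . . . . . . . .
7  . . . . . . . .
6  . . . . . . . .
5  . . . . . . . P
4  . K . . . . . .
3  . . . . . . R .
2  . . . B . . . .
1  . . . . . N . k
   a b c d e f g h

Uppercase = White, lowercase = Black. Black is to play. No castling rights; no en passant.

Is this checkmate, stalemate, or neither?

Black to move; black king on h1.
In check: no.
King squares — g1: attacked by Rg3; g2: attacked by Rg3; h2: attacked by Nf1.
Legal moves for Black: none.
Not in check and no legal moves → stalemate.

stalemate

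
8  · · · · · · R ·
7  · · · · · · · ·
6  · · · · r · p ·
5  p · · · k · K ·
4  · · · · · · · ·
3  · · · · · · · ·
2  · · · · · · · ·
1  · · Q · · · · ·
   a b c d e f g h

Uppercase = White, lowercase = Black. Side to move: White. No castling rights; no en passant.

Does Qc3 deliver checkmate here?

no

After Qc3: black king on e5; in check: yes, from the white queen on c3.
Black has 3 legal replies: Kd6, Kd5, Ke4.
In check but a legal move exists → not checkmate.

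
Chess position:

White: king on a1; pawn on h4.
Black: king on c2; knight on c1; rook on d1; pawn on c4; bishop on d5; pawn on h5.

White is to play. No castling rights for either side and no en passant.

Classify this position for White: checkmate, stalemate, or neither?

White to move; white king on a1.
In check: no.
King squares — b1: attacked by Kc2; a2: attacked by Nc1; b2: attacked by Kc2.
Legal moves for White: none.
Not in check and no legal moves → stalemate.

stalemate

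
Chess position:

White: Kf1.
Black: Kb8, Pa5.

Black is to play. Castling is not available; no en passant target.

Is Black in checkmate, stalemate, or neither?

Black to move; black king on b8.
In check: no.
Legal moves for Black: Kc8, Ka8, Kc7, Kb7, Ka7, a4.
Black has 6 legal moves and is not in check → neither.

neither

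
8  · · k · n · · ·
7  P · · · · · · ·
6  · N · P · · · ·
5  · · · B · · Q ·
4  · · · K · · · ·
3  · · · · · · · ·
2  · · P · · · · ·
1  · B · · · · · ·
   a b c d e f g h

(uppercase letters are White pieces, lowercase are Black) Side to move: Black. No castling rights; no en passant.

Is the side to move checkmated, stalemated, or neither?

checkmate

Black to move; black king on c8.
In check: yes, from the white knight on b6.
King squares — b7: attacked by Bd5; c7: attacked by Pd6; d7: attacked by Nb6; b8: attacked by Pa7; d8: attacked by Qg5.
Legal moves for Black: none.
In check with no legal moves → checkmate.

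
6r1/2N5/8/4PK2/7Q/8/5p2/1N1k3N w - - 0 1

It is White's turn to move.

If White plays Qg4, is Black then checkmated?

no

After Qg4: black king on d1; in check: yes, from the white queen on g4.
Black has 4 legal replies: Kc2, Ke1, Kc1, Rxg4.
In check but a legal move exists → not checkmate.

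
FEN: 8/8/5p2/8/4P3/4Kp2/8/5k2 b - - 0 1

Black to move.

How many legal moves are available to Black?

5

Black to move; king on f1.
In check: no.
Legal moves: Kg2, Kg1, Ke1, f5, f2.
Count: 5.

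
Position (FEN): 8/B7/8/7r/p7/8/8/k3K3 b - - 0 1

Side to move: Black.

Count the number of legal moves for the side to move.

Black to move; king on a1.
In check: no.
Legal moves: Rh8, Rh7, Rh6, Rg5, Rf5, Re5+, Rd5, Rc5, Rb5, Ra5, Rh4, Rh3, Rh2, Rh1+, Kb2, Ka2, Kb1, a3.
Count: 18.

18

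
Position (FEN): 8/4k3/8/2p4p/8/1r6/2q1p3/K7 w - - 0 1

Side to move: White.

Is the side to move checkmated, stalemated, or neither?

White to move; white king on a1.
In check: no.
King squares — b1: attacked by Qc2; a2: attacked by Qc2; b2: attacked by Qc2.
Legal moves for White: none.
Not in check and no legal moves → stalemate.

stalemate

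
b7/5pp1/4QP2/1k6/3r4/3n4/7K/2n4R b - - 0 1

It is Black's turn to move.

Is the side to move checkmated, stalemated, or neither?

neither

Black to move; black king on b5.
In check: no.
Legal moves for Black include: Bb7, Bc6, Bd5, Be4, Bf3, Bg2, Bxh1, Kc5, Ka5, Kb4, Ka4, Rd8, Rd7, Rd6, Rd5, Rh4+, Rg4, Rf4, ... (list truncated; more exist).
Black has legal moves and is not in check → neither.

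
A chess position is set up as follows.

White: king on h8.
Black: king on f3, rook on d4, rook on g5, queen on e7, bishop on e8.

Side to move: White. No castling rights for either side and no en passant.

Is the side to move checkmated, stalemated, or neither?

stalemate

White to move; white king on h8.
In check: no.
King squares — g7: attacked by Rg5; h7: attacked by Qe7; g8: attacked by Rg5.
Legal moves for White: none.
Not in check and no legal moves → stalemate.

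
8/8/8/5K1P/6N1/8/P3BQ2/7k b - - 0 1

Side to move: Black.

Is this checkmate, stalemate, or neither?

stalemate

Black to move; black king on h1.
In check: no.
King squares — g1: attacked by Qf2; g2: attacked by Qf2; h2: attacked by Qf2.
Legal moves for Black: none.
Not in check and no legal moves → stalemate.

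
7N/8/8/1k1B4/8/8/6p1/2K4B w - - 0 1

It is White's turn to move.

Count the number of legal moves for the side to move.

20

White to move; king on c1.
In check: no.
Legal moves: Nf7, Ng6, Bg8, Ba8, Bf7, Bb7, Be6, Bc6+, Be4, Bc4+, Bf3, Bb3, Bdxg2, Ba2, Bhxg2, Kd2, Kc2, Kb2, Kd1, Kb1.
Count: 20.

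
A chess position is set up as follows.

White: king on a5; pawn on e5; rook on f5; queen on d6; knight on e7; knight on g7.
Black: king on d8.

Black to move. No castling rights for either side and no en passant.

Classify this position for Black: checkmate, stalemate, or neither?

Black to move; black king on d8.
In check: yes, from the white queen on d6.
King squares — c7: attacked by Qd6; d7: attacked by Qd6; e7: attacked by Qd6; c8: attacked by Ne7; e8: attacked by Ng7.
Legal moves for Black: none.
In check with no legal moves → checkmate.

checkmate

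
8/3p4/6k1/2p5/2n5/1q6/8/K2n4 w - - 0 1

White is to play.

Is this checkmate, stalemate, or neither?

stalemate

White to move; white king on a1.
In check: no.
King squares — b1: attacked by Qb3; a2: attacked by Qb3; b2: attacked by Nd1.
Legal moves for White: none.
Not in check and no legal moves → stalemate.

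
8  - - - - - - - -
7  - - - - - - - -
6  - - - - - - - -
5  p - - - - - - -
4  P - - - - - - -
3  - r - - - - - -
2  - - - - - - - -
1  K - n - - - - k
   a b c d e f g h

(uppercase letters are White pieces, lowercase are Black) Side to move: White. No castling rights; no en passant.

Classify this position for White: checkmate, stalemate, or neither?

stalemate

White to move; white king on a1.
In check: no.
King squares — b1: attacked by Rb3; a2: attacked by Nc1; b2: attacked by Rb3.
Legal moves for White: none.
Not in check and no legal moves → stalemate.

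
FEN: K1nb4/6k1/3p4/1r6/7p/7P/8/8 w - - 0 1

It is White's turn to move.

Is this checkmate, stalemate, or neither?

stalemate

White to move; white king on a8.
In check: no.
King squares — a7: attacked by Nc8; b7: attacked by Rb5; b8: attacked by Rb5.
Legal moves for White: none.
Not in check and no legal moves → stalemate.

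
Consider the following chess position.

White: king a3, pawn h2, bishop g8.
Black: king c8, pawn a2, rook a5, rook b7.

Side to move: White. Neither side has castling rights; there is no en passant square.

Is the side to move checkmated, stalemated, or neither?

checkmate

White to move; white king on a3.
In check: yes, from the black rook on a5.
King squares — a2: attacked by Ra5; b2: attacked by Rb7; b3: attacked by Rb7; a4: attacked by Ra5; b4: attacked by Rb7.
Legal moves for White: none.
In check with no legal moves → checkmate.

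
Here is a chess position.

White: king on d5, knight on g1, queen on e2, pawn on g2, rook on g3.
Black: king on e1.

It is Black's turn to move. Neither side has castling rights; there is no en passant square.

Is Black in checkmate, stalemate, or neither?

Black to move; black king on e1.
In check: yes, from the white queen on e2.
King squares — d1: attacked by Qe2; f1: attacked by Qe2; d2: attacked by Qe2; e2: attacked by Ng1; f2: attacked by Qe2.
Legal moves for Black: none.
In check with no legal moves → checkmate.

checkmate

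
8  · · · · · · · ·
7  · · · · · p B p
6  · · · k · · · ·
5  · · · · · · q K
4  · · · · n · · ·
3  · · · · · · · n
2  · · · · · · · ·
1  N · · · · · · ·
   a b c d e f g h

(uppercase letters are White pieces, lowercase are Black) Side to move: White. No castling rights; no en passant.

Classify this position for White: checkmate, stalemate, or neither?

White to move; white king on h5.
In check: yes, from the black queen on g5.
King squares — g4: attacked by Qg5; h4: attacked by Qg5; g5: attacked by Nh3; g6: attacked by Qg5; h6: attacked by Qg5.
Legal moves for White: none.
In check with no legal moves → checkmate.

checkmate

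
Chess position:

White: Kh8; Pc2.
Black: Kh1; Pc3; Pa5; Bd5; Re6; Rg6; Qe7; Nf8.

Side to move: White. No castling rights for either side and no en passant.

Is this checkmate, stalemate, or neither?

White to move; white king on h8.
In check: no.
King squares — g7: attacked by Rg6; h7: attacked by Qe7; g8: attacked by Rg6.
Legal moves for White: none.
Not in check and no legal moves → stalemate.

stalemate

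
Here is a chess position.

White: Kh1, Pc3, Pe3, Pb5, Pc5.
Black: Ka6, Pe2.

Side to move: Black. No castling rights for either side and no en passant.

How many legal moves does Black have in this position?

4

Black to move; king on a6.
In check: yes, from the white pawn on b5.
Legal moves: Kb7, Ka7, Kxb5, Ka5.
Count: 4.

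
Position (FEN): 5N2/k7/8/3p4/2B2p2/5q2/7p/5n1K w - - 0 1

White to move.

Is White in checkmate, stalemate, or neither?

White to move; white king on h1.
In check: yes, from the black queen on f3.
King squares — g1: attacked by Ph2; g2: attacked by Qf3; h2: attacked by Nf1.
Legal moves for White: none.
In check with no legal moves → checkmate.

checkmate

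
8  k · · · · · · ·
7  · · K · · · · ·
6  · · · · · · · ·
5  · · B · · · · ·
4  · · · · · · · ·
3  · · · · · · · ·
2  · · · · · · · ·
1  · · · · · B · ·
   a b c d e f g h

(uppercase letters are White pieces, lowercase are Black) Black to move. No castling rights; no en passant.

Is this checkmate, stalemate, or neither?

Black to move; black king on a8.
In check: no.
King squares — a7: attacked by Bc5; b7: attacked by Kc7; b8: attacked by Kc7.
Legal moves for Black: none.
Not in check and no legal moves → stalemate.

stalemate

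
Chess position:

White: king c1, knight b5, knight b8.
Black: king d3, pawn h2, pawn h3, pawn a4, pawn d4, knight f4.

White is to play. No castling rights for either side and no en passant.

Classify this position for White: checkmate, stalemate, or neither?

neither

White to move; white king on c1.
In check: no.
Legal moves for White: Nd7, Nc6, Na6, Nc7, Na7, Nd6, Nxd4, Nc3, Na3, Kb2, Kd1, Kb1.
White has 12 legal moves and is not in check → neither.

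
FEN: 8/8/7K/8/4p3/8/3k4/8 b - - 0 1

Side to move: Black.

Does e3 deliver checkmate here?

After e3: white king on h6; in check: no.
White is not in check, so this cannot be checkmate.

no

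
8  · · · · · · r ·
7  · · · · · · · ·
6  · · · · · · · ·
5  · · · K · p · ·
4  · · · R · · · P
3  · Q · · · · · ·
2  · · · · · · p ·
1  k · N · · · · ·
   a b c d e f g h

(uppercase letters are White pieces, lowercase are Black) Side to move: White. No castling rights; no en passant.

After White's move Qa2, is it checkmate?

yes

After Qa2: black king on a1; in check: yes, from the white queen on a2.
King squares — b1: attacked by Qa2; a2: attacked by Nc1; b2: attacked by Qa2.
Black has no legal moves → checkmate.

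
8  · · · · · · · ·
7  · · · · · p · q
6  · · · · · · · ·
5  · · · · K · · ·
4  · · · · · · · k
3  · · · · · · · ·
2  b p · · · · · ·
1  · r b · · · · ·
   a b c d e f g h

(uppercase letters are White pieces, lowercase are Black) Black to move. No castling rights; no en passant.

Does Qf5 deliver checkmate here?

After Qf5: white king on e5; in check: yes, from the black queen on f5.
White has 3 legal replies: Kd6, Kxf5, Kd4.
In check but a legal move exists → not checkmate.

no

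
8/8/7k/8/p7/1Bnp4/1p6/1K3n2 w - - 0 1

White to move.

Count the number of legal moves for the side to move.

White to move; king on b1.
In check: yes, from the black knight on c3.
Legal moves: Kxb2.
Count: 1.

1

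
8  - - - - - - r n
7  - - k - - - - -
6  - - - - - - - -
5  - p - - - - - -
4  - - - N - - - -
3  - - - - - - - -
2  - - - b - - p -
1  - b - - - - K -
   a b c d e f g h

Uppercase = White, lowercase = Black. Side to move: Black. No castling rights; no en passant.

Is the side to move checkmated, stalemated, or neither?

Black to move; black king on c7.
In check: no.
Legal moves for Black include: Nf7, Ng6, Rf8, Re8, Rd8, Rc8, Rb8, Ra8, Rg7, Rg6, Rg5, Rg4, Rg3, Kd8, Kc8, Kb8, Kd7, Kb7, ... (list truncated; more exist).
Black has legal moves and is not in check → neither.

neither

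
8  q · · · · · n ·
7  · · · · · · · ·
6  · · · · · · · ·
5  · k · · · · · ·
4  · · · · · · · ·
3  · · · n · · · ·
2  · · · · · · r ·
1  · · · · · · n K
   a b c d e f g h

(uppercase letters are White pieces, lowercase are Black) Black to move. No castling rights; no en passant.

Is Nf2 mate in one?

yes

After Nf2: white king on h1; in check: yes, from the black knight on f2.
King squares — g1: attacked by Rg2; g2: attacked by Qa8; h2: attacked by Rg2.
White has no legal moves → checkmate.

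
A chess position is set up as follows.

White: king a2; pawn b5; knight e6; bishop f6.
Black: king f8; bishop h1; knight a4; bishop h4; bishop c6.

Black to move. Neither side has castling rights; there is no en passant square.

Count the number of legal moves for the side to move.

Black to move; king on f8.
In check: yes, from the white knight on e6.
Legal moves: Kg8, Ke8, Kf7.
Count: 3.

3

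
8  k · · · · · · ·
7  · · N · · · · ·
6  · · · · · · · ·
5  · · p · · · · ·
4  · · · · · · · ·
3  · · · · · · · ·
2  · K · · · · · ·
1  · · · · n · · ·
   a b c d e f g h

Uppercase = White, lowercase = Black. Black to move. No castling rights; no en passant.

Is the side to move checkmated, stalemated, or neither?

neither

Black to move; black king on a8.
In check: yes, from the white knight on c7.
Legal moves for Black: Kb8, Kb7, Ka7.
Black is in check but has 3 legal moves → neither.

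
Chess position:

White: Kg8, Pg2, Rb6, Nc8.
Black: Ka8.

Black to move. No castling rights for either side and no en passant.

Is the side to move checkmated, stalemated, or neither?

stalemate

Black to move; black king on a8.
In check: no.
King squares — a7: attacked by Nc8; b7: attacked by Rb6; b8: attacked by Rb6.
Legal moves for Black: none.
Not in check and no legal moves → stalemate.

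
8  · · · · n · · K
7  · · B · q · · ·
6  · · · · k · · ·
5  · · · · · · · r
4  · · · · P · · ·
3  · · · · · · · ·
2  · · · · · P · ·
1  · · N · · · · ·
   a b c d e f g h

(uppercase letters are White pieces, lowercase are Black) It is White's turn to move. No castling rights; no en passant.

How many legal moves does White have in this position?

1

White to move; king on h8.
In check: yes, from the black rook on h5.
Legal moves: Kg8.
Count: 1.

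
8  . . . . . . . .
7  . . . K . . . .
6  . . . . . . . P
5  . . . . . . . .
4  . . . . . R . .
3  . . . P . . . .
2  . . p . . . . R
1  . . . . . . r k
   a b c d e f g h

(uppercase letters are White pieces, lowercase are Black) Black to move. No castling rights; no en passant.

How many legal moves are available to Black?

Black to move; king on h1.
In check: yes, from the white rook on h2.
Legal moves: Kxh2.
Count: 1.

1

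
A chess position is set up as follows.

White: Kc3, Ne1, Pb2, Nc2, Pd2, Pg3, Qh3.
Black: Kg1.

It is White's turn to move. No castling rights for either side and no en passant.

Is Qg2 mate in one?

After Qg2: black king on g1; in check: yes, from the white queen on g2.
King squares — f1: attacked by Qg2; h1: attacked by Qg2; f2: attacked by Qg2; g2: attacked by Ne1; h2: attacked by Qg2.
Black has no legal moves → checkmate.

yes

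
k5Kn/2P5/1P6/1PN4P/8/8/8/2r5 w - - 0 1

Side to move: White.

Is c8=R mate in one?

yes

After c8=R: black king on a8; in check: yes, from the white rook on c8.
King squares — a7: attacked by Pb6; b7: attacked by Nc5; b8: attacked by Rc8.
Black has no legal moves → checkmate.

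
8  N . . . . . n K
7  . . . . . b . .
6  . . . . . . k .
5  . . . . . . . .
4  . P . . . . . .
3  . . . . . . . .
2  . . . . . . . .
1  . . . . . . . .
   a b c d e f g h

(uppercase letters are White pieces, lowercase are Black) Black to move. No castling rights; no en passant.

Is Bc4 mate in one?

After Bc4: white king on h8; in check: no.
White is not in check, so this cannot be checkmate.

no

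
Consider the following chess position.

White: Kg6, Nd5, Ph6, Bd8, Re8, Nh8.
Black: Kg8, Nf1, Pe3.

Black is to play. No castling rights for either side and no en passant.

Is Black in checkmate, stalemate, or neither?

checkmate

Black to move; black king on g8.
In check: yes, from the white rook on e8.
King squares — f7: attacked by Kg6; g7: attacked by Kg6; h7: attacked by Kg6; f8: attacked by Re8; h8: attacked by Re8.
Legal moves for Black: none.
In check with no legal moves → checkmate.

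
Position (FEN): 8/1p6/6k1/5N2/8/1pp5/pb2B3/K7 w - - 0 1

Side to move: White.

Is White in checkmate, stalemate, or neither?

checkmate

White to move; white king on a1.
In check: yes, from the black bishop on b2.
King squares — b1: attacked by Pa2; a2: attacked by Pb3; b2: attacked by Pc3.
Legal moves for White: none.
In check with no legal moves → checkmate.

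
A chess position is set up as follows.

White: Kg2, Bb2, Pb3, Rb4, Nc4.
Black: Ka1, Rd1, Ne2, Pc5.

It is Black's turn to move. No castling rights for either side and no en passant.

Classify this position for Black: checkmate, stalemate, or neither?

Black to move; black king on a1.
In check: yes, from the white bishop on b2.
Legal moves for Black: Ka2, Kb1.
Black is in check but has 2 legal moves → neither.

neither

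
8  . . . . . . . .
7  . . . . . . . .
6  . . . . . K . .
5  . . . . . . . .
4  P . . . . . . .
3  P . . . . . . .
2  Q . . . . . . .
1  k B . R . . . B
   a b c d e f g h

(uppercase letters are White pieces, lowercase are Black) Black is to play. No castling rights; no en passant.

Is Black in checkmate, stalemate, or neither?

Black to move; black king on a1.
In check: yes, from the white queen on a2.
King squares — b1: attacked by Rd1; a2: attacked by Bb1; b2: attacked by Qa2.
Legal moves for Black: none.
In check with no legal moves → checkmate.

checkmate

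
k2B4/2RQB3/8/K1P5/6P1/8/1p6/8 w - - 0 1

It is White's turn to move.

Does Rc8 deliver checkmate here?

yes

After Rc8: black king on a8; in check: yes, from the white rook on c8.
King squares — a7: attacked by Qd7; b7: attacked by Qd7; b8: attacked by Rc8.
Black has no legal moves → checkmate.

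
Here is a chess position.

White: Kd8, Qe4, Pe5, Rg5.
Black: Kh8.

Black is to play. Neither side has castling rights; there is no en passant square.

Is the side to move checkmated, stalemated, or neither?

Black to move; black king on h8.
In check: no.
King squares — g7: attacked by Rg5; h7: attacked by Qe4; g8: attacked by Rg5.
Legal moves for Black: none.
Not in check and no legal moves → stalemate.

stalemate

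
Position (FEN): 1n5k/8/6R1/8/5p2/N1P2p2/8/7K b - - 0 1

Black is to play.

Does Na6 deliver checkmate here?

no

After Na6: white king on h1; in check: no.
White is not in check, so this cannot be checkmate.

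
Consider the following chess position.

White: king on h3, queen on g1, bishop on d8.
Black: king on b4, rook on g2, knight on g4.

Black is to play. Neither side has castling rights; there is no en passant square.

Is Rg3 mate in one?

After Rg3: white king on h3; in check: yes, from the black rook on g3.
White has 3 legal replies: Kh4, Kxg3, Qxg3.
In check but a legal move exists → not checkmate.

no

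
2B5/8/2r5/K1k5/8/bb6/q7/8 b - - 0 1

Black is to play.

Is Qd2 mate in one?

After Qd2: white king on a5; in check: yes, from the black queen on d2.
King squares — a4: attacked by Bb3; b4: attacked by Qd2; b5: attacked by Kc5; a6: attacked by Rc6; b6: attacked by Kc5.
White has no legal moves → checkmate.

yes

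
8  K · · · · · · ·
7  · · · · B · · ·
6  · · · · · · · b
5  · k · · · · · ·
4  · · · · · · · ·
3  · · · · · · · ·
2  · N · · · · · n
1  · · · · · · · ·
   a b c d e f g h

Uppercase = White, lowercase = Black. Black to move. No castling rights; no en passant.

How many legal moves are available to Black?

Black to move; king on b5.
In check: no.
Legal moves: Bf8, Bg7, Bg5, Bf4, Be3, Bd2, Bc1, Kc6, Kb6, Ka6, Ka5, Ng4, Nf3, Nf1.
Count: 14.

14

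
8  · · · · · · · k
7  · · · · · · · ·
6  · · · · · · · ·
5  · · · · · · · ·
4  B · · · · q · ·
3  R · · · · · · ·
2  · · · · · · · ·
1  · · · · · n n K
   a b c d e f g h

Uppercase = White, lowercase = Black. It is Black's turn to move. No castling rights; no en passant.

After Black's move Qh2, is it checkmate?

After Qh2: white king on h1; in check: yes, from the black queen on h2.
King squares — g1: attacked by Qh2; g2: attacked by Qh2; h2: attacked by Nf1.
White has no legal moves → checkmate.

yes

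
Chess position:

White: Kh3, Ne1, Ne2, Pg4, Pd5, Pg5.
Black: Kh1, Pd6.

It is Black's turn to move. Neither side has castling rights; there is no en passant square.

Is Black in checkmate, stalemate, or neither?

stalemate

Black to move; black king on h1.
In check: no.
King squares — g1: attacked by Ne2; g2: attacked by Ne1; h2: attacked by Kh3.
Legal moves for Black: none.
Not in check and no legal moves → stalemate.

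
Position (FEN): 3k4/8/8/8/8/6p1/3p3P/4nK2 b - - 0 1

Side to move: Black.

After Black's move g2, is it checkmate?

After g2: white king on f1; in check: yes, from the black pawn on g2.
White has 3 legal replies: Kf2, Ke2, Kg1.
In check but a legal move exists → not checkmate.

no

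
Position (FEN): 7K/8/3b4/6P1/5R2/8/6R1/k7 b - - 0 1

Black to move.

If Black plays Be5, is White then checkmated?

no

After Be5: white king on h8; in check: yes, from the black bishop on e5.
White has 3 legal replies: Kg8, Kh7, Rf6.
In check but a legal move exists → not checkmate.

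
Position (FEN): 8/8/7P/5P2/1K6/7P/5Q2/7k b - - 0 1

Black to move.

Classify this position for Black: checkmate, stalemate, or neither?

Black to move; black king on h1.
In check: no.
King squares — g1: attacked by Qf2; g2: attacked by Qf2; h2: attacked by Qf2.
Legal moves for Black: none.
Not in check and no legal moves → stalemate.

stalemate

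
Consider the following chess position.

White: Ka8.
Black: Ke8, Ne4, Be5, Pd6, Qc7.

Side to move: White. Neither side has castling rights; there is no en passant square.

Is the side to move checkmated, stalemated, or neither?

White to move; white king on a8.
In check: no.
King squares — a7: attacked by Qc7; b7: attacked by Qc7; b8: attacked by Qc7.
Legal moves for White: none.
Not in check and no legal moves → stalemate.

stalemate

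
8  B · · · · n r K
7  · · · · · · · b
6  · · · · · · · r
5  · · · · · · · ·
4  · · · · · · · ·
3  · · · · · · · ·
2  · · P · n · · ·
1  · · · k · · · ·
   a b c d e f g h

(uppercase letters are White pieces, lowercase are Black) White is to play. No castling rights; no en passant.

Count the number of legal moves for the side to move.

White to move; king on h8.
In check: yes, from the black rook on g8.
Legal moves: none.
Count: 0.

0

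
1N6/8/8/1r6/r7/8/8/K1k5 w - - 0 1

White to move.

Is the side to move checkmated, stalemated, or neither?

checkmate

White to move; white king on a1.
In check: yes, from the black rook on a4.
King squares — b1: attacked by Kc1; a2: attacked by Ra4; b2: attacked by Kc1.
Legal moves for White: none.
In check with no legal moves → checkmate.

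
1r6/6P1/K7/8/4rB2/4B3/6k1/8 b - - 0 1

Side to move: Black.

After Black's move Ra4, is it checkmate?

yes

After Ra4: white king on a6; in check: yes, from the black rook on a4.
King squares — a5: attacked by Ra4; b5: attacked by Rb8; b6: attacked by Rb8; a7: attacked by Ra4; b7: attacked by Rb8.
White has no legal moves → checkmate.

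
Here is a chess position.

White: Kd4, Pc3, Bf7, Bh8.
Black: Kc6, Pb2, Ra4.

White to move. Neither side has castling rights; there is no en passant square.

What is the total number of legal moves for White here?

5

White to move; king on d4.
In check: yes, from the black rook on a4.
Legal moves: Ke5, Ke3, Kd3, Bc4, c4.
Count: 5.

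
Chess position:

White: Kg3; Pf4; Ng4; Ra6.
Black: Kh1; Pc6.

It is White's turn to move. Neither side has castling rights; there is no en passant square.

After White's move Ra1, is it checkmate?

yes

After Ra1: black king on h1; in check: yes, from the white rook on a1.
King squares — g1: attacked by Ra1; g2: attacked by Kg3; h2: attacked by Kg3.
Black has no legal moves → checkmate.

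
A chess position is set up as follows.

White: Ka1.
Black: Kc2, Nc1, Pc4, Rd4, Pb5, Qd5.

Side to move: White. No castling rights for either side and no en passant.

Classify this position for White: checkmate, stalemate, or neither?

White to move; white king on a1.
In check: no.
King squares — b1: attacked by Kc2; a2: attacked by Nc1; b2: attacked by Kc2.
Legal moves for White: none.
Not in check and no legal moves → stalemate.

stalemate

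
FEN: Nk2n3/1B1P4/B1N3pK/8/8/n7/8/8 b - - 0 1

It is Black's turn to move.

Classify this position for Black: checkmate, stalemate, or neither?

checkmate

Black to move; black king on b8.
In check: yes, from the white knight on c6.
King squares — a7: attacked by Nc6; b7: attacked by Ba6; c7: attacked by Na8; a8: attacked by Bb7; c8: attacked by Bb7.
Legal moves for Black: none.
In check with no legal moves → checkmate.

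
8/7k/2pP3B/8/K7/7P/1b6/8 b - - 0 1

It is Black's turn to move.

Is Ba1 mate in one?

After Ba1: white king on a4; in check: no.
White is not in check, so this cannot be checkmate.

no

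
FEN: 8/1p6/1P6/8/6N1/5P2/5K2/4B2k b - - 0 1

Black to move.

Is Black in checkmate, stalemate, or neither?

Black to move; black king on h1.
In check: no.
King squares — g1: attacked by Kf2; g2: attacked by Kf2; h2: attacked by Ng4.
Legal moves for Black: none.
Not in check and no legal moves → stalemate.

stalemate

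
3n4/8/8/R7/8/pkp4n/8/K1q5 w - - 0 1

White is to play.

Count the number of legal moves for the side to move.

White to move; king on a1.
In check: yes, from the black queen on c1.
Legal moves: none.
Count: 0.

0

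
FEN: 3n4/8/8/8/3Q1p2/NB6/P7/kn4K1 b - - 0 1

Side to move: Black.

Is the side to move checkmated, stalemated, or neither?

Black to move; black king on a1.
In check: yes, from the white queen on d4.
Legal moves for Black: Nc3.
Black is in check but has 1 legal move → neither.

neither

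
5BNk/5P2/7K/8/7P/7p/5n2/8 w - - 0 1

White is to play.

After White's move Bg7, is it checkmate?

After Bg7: black king on h8; in check: yes, from the white bishop on g7.
King squares — g7: attacked by Kh6; h7: attacked by Kh6; g8: attacked by Pf7.
Black has no legal moves → checkmate.

yes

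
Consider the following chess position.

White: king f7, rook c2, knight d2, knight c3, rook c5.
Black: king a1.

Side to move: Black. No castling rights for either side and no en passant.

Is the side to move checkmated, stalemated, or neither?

stalemate

Black to move; black king on a1.
In check: no.
King squares — b1: attacked by Nd2; a2: attacked by Rc2; b2: attacked by Rc2.
Legal moves for Black: none.
Not in check and no legal moves → stalemate.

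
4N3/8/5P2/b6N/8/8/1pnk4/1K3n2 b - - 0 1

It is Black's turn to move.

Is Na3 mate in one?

no

After Na3: white king on b1; in check: yes, from the black knight on a3.
White has 2 legal replies: Kxb2, Ka2.
In check but a legal move exists → not checkmate.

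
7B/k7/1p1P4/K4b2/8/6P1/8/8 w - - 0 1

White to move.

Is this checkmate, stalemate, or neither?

neither

White to move; white king on a5.
In check: yes, from the black pawn on b6.
King squares — a4: available; b4: available; b5: available; a6: attacked by Ka7; b6: attacked by Ka7.
Legal moves for White: Kb5, Kb4, Ka4.
White is in check but has 3 legal moves → neither.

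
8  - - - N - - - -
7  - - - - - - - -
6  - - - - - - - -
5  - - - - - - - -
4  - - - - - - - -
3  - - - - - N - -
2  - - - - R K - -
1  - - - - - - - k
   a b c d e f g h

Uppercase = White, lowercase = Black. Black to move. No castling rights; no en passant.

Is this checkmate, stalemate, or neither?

stalemate

Black to move; black king on h1.
In check: no.
King squares — g1: attacked by Kf2; g2: attacked by Kf2; h2: attacked by Nf3.
Legal moves for Black: none.
Not in check and no legal moves → stalemate.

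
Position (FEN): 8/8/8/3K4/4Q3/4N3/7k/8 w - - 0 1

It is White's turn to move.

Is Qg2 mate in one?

yes

After Qg2: black king on h2; in check: yes, from the white queen on g2.
King squares — g1: attacked by Qg2; h1: attacked by Qg2; g2: attacked by Ne3; g3: attacked by Qg2; h3: attacked by Qg2.
Black has no legal moves → checkmate.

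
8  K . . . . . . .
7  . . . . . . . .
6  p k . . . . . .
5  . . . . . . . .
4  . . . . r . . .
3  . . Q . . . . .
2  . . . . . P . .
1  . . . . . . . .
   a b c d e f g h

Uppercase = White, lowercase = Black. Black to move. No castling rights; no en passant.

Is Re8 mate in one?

no

After Re8: white king on a8; in check: yes, from the black rook on e8.
White has 1 legal reply: Qc8.
In check but a legal move exists → not checkmate.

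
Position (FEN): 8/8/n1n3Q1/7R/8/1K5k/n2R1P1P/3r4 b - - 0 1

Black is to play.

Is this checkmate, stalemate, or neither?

Black to move; black king on h3.
In check: yes, from the white rook on h5.
King squares — g2: attacked by Qg6; h2: attacked by Rh5; g3: attacked by Pf2; g4: attacked by Qg6; h4: attacked by Rh5.
Legal moves for Black: none.
In check with no legal moves → checkmate.

checkmate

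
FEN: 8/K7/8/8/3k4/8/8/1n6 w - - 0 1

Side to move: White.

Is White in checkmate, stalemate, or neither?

neither

White to move; white king on a7.
In check: no.
Legal moves for White: Kb8, Ka8, Kb7, Kb6, Ka6.
White has 5 legal moves and is not in check → neither.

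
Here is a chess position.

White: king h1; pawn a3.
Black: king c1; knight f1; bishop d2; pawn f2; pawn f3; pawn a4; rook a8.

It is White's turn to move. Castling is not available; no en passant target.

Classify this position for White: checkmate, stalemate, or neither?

stalemate

White to move; white king on h1.
In check: no.
King squares — g1: attacked by Pf2; g2: attacked by Pf3; h2: attacked by Nf1.
Legal moves for White: none.
Not in check and no legal moves → stalemate.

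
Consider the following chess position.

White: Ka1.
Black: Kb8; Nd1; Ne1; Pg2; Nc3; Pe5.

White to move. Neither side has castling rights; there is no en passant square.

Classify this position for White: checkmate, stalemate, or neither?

stalemate

White to move; white king on a1.
In check: no.
King squares — b1: attacked by Nc3; a2: attacked by Nc3; b2: attacked by Nd1.
Legal moves for White: none.
Not in check and no legal moves → stalemate.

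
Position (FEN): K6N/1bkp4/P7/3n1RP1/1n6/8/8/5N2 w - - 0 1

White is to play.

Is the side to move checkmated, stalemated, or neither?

White to move; white king on a8.
In check: yes, from the black bishop on b7.
King squares — a7: available; b7: attacked by Kc7; b8: attacked by Kc7.
Legal moves for White: Ka7, axb7.
White is in check but has 2 legal moves → neither.

neither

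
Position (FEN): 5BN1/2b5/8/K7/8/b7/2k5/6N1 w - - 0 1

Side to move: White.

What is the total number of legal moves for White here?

White to move; king on a5.
In check: yes, from the black bishop on c7.
Legal moves: Ka6, Kb5, Ka4.
Count: 3.

3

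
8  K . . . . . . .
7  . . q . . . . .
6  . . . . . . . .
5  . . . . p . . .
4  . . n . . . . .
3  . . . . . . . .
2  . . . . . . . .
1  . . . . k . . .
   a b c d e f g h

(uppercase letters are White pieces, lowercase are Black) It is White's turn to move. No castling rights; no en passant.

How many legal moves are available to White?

0

White to move; king on a8.
In check: no.
Legal moves: none.
Count: 0.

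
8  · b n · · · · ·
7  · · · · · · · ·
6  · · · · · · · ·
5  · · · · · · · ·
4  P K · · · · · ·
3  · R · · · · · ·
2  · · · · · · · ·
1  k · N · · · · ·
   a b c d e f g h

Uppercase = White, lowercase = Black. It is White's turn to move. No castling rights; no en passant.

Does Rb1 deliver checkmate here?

no

After Rb1: black king on a1; in check: yes, from the white rook on b1.
Black has 1 legal reply: Kxb1.
In check but a legal move exists → not checkmate.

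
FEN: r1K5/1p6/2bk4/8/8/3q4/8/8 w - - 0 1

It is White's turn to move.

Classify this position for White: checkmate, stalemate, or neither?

White to move; white king on c8.
In check: yes, from the black rook on a8.
King squares — b7: attacked by Bc6; c7: attacked by Kd6; d7: attacked by Bc6; b8: attacked by Ra8; d8: attacked by Ra8.
Legal moves for White: none.
In check with no legal moves → checkmate.

checkmate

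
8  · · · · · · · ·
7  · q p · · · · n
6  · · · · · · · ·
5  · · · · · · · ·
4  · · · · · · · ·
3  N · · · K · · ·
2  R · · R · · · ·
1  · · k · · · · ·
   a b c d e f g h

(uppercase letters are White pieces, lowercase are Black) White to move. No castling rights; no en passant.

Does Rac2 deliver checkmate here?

yes

After Rac2: black king on c1; in check: yes, from the white rook on c2.
King squares — b1: attacked by Na3; d1: attacked by Rd2; b2: attacked by Rc2; c2: attacked by Rd2; d2: attacked by Rc2.
Black has no legal moves → checkmate.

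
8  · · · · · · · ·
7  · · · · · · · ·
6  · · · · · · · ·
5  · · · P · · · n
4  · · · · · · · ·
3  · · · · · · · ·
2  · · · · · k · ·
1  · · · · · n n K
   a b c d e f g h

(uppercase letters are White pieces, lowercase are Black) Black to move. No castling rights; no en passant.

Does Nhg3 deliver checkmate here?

yes

After Nhg3: white king on h1; in check: yes, from the black knight on g3.
King squares — g1: attacked by Kf2; g2: attacked by Kf2; h2: attacked by Nf1.
White has no legal moves → checkmate.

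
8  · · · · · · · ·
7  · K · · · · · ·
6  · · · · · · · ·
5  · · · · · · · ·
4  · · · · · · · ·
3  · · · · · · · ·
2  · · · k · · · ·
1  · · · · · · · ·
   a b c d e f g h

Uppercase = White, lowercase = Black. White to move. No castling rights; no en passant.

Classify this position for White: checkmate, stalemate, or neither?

White to move; white king on b7.
In check: no.
Legal moves for White: Kc8, Kb8, Ka8, Kc7, Ka7, Kc6, Kb6, Ka6.
White has 8 legal moves and is not in check → neither.

neither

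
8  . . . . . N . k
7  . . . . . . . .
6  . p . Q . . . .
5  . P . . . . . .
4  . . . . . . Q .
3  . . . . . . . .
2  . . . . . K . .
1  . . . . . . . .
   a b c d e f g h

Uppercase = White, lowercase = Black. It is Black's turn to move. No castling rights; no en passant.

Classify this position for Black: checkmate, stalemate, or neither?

Black to move; black king on h8.
In check: no.
King squares — g7: attacked by Qg4; h7: attacked by Nf8; g8: attacked by Qg4.
Legal moves for Black: none.
Not in check and no legal moves → stalemate.

stalemate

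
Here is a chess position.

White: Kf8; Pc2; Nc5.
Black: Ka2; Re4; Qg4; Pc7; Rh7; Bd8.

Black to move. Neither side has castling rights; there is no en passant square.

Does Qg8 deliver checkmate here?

After Qg8: white king on f8; in check: yes, from the black queen on g8.
White has 1 legal reply: Kxg8.
In check but a legal move exists → not checkmate.

no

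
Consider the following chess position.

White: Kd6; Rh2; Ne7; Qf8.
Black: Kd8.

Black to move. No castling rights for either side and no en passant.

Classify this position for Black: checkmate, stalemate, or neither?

Black to move; black king on d8.
In check: yes, from the white queen on f8.
King squares — c7: attacked by Kd6; d7: attacked by Kd6; e7: attacked by Kd6; c8: attacked by Ne7; e8: attacked by Qf8.
Legal moves for Black: none.
In check with no legal moves → checkmate.

checkmate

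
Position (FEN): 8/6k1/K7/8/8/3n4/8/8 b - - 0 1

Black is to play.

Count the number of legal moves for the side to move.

16

Black to move; king on g7.
In check: no.
Legal moves: Kh8, Kg8, Kf8, Kh7, Kf7, Kh6, Kg6, Kf6, Ne5, Nc5+, Nf4, Nb4+, Nf2, Nb2, Ne1, Nc1.
Count: 16.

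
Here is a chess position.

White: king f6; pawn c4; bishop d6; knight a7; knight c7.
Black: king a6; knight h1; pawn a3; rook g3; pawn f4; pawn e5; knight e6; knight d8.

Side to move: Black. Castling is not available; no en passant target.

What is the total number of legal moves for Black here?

5

Black to move; king on a6.
In check: yes, from the white knight on c7.
Legal moves: Kb7, Kxa7, Kb6, Ka5, Nxc7.
Count: 5.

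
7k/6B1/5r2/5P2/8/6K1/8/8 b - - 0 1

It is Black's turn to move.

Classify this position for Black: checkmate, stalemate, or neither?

neither

Black to move; black king on h8.
In check: yes, from the white bishop on g7.
Legal moves for Black: Kg8, Kh7, Kxg7.
Black is in check but has 3 legal moves → neither.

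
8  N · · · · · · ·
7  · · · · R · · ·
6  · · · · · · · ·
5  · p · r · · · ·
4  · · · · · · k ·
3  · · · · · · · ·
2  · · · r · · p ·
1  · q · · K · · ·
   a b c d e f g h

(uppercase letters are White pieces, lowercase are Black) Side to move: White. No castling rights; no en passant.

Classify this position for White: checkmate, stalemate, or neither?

checkmate

White to move; white king on e1.
In check: yes, from the black queen on b1.
King squares — d1: attacked by Qb1; f1: attacked by Qb1; d2: attacked by Rd5; e2: attacked by Rd2; f2: attacked by Rd2.
Legal moves for White: none.
In check with no legal moves → checkmate.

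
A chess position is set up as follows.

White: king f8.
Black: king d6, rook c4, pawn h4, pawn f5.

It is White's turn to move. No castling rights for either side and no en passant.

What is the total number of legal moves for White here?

4

White to move; king on f8.
In check: no.
Legal moves: Kg8, Ke8, Kg7, Kf7.
Count: 4.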